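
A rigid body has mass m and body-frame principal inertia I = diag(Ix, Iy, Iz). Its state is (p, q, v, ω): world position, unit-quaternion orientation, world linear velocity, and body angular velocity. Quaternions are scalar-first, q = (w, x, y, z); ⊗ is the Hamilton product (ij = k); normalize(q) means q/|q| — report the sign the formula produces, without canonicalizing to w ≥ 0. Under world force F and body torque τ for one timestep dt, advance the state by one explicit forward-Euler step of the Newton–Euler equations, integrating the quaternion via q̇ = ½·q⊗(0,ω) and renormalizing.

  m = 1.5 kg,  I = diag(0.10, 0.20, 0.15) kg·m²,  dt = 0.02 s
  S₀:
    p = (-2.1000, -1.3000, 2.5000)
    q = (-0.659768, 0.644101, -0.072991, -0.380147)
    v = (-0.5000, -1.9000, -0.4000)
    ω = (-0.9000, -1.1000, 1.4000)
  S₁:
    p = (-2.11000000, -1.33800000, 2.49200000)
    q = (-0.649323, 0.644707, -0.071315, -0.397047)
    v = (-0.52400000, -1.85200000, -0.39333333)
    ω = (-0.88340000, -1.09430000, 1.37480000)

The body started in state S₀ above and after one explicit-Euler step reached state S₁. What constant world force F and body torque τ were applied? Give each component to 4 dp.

Δv = v₁−v₀ = (-0.02400000, 0.04800000, 0.00666667)
m·(v₁−v₀)/dt = (-1.8000, 3.6000, 0.5000)
ω₁ − ω₀ = (0.01660000, 0.00570000, -0.02520000)
I·α + gyro = (0.1600, 0.1200, -0.0900)

F = (-1.8000, 3.6000, 0.5000)
τ = (0.1600, 0.1200, -0.0900)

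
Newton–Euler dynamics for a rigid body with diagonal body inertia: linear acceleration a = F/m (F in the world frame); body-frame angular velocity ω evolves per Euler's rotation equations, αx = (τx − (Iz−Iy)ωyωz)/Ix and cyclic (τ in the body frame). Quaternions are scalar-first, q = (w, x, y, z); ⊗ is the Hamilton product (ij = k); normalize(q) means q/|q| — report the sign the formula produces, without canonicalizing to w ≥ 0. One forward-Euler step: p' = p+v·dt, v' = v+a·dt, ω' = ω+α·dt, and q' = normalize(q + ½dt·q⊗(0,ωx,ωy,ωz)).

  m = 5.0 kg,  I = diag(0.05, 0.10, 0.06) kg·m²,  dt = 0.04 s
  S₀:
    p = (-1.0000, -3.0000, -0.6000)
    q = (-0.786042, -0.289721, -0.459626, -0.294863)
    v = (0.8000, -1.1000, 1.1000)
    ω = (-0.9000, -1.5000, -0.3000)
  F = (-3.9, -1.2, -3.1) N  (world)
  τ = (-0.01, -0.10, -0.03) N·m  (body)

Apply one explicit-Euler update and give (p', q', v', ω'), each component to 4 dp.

linear accel F/m = (-0.7800, -0.2400, -0.6200)
new position p' = (-0.9680, -3.0440, -0.5560)
v + (F/m)dt = (0.7688, -1.1096, 1.0752)
(τ − ω×Iω)/I = (0.1600, -0.9730, -1.6250)
ω + α·dt = (-0.8936, -1.5389, -0.3650)
q⊗(0,ω) = (-1.0386468, 0.4030311, 1.3575234, 0.2567307)
q + ½dt·q⊗(0,ω), renormalized = (-0.8063, -0.2815, -0.4322, -0.2895)

p' = (-0.9680, -3.0440, -0.5560)
q' = (-0.8063, -0.2815, -0.4322, -0.2895)
v' = (0.7688, -1.1096, 1.0752)
ω' = (-0.8936, -1.5389, -0.3650)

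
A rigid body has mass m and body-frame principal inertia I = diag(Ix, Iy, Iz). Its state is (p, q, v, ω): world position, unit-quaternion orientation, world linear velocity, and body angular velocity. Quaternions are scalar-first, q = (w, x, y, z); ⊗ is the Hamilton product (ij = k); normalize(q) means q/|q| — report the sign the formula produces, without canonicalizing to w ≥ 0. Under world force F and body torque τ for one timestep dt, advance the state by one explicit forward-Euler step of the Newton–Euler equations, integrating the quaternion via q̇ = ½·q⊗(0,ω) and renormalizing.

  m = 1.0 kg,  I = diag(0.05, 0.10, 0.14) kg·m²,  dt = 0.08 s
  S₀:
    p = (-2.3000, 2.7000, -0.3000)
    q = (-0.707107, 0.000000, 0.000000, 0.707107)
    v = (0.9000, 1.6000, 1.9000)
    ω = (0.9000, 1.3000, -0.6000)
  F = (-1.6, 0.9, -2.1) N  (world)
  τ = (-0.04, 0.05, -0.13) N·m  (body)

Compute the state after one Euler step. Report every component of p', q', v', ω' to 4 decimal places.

p' = (-2.2280, 2.8280, -0.1480)
q' = (-0.6886, -0.0621, -0.0113, 0.7224)
v' = (0.7720, 1.6720, 1.7320)
ω' = (0.8859, 1.3011, -0.7077)

α = I⁻¹(τ − ω×Iω) = (-0.1760, 0.0140, -1.3464)
ω' = ω + α·dt = (0.8859, 1.3011, -0.7077)
2q̇ = q⊗(0,ω) = (0.4242642, -1.5556354, -0.2828428, 0.4242642)
updated quaternion q' = (-0.6886, -0.0621, -0.0113, 0.7224)
linear accel F/m = (-1.6000, 0.9000, -2.1000)
p + v·dt = (-2.2280, 2.8280, -0.1480)
v + (F/m)dt = (0.7720, 1.6720, 1.7320)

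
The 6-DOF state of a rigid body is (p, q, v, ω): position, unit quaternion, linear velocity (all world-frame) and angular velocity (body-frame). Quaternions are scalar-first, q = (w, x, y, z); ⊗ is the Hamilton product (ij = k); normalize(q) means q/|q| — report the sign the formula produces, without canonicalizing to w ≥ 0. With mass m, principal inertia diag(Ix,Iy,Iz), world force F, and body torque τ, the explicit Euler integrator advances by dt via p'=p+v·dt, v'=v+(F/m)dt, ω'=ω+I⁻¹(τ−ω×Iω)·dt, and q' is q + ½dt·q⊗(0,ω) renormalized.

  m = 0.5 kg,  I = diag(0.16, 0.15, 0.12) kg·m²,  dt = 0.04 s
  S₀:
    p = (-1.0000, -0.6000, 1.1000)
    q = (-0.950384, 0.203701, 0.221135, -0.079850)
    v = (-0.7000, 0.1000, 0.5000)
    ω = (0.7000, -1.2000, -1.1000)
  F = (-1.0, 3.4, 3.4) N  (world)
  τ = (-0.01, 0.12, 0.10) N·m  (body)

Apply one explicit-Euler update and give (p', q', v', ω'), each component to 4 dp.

p' = (-1.0280, -0.5960, 1.1200)
q' = (-0.9491, 0.1835, 0.2472, -0.0669)
v' = (-0.7800, 0.3720, 0.7720)
ω' = (0.7074, -1.1598, -1.0695)

angular accel α = (0.1850, 1.0053, 0.7633)
ω + α·dt = (0.7074, -1.1598, -1.0695)
Hamilton product q⊗(0,ω) = (0.0349363, -1.0043373, 1.3086369, 0.6461867)
updated quaternion q' = (-0.9491, 0.1835, 0.2472, -0.0669)
p + v·dt = (-1.0280, -0.5960, 1.1200)
v + (F/m)dt = (-0.7800, 0.3720, 0.7720)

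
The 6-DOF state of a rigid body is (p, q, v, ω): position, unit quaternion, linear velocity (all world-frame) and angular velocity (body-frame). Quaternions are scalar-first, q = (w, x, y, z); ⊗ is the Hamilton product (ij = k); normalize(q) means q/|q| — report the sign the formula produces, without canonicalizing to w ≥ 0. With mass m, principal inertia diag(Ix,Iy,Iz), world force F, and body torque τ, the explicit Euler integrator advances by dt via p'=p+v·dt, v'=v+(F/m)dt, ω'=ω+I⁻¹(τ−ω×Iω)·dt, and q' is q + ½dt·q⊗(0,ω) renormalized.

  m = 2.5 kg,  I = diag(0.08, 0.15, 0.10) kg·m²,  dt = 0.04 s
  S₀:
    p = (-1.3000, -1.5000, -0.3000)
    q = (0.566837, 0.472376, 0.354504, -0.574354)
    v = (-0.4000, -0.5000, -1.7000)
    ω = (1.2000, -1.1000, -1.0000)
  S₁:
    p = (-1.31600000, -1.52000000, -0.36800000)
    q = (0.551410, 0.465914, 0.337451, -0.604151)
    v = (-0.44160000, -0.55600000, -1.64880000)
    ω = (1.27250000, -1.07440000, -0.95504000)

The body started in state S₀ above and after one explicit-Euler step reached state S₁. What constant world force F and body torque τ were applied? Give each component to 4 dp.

Δv = v₁−v₀ = (-0.04160000, -0.05600000, 0.05120000)
applied force F = (-2.6000, -3.5000, 3.2000)
ω₁ − ω₀ = (0.07250000, 0.02560000, 0.04496000)
gyro term ω₀×Iω₀ = (-0.0550, 0.0240, -0.0924)
τ = I·(Δω/dt) + ω₀×(Iω₀) = (0.0900, 0.1200, 0.0200)

F = (-2.6000, -3.5000, 3.2000)
τ = (0.0900, 0.1200, 0.0200)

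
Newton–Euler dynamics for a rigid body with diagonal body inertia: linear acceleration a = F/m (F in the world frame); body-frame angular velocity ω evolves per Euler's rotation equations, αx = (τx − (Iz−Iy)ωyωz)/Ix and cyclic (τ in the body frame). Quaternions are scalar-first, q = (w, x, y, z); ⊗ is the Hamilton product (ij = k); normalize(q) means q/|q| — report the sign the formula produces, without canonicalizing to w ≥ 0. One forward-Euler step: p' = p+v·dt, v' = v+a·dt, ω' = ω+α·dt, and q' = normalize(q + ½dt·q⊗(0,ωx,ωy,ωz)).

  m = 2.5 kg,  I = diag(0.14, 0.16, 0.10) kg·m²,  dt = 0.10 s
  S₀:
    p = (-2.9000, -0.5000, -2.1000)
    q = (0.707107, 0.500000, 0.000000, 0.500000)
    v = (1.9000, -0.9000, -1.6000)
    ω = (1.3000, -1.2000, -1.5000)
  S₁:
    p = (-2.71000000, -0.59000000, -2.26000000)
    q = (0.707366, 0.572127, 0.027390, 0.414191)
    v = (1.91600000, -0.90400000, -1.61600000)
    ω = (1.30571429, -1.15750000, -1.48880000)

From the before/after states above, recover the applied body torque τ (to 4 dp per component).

τ = (-0.1000, -0.0100, -0.0200)

rate change Δω = (0.00571429, 0.04250000, 0.01120000)
gyro term ω₀×Iω₀ = (-0.1080, -0.0780, -0.0312)
I·α + gyro = (-0.1000, -0.0100, -0.0200)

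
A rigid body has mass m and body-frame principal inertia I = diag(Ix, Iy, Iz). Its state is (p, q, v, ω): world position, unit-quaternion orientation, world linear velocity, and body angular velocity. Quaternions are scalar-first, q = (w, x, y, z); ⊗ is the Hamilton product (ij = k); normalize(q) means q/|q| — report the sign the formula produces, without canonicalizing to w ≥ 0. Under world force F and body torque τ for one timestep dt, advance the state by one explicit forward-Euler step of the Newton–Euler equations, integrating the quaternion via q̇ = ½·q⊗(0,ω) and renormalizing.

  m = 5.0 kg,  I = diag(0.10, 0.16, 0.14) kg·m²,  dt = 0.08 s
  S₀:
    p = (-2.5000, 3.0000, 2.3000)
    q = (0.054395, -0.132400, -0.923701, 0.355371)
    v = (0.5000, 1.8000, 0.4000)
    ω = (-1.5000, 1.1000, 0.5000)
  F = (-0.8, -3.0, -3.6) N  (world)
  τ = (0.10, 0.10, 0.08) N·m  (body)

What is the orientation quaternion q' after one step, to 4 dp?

q⊗(0,ω) = (0.6397856, -0.9343511, -0.4070220, -1.5039940)
q + ½dt·q⊗(0,ω), renormalized = (0.0798, -0.1693, -0.9372, 0.2943)

q' = (0.0798, -0.1693, -0.9372, 0.2943)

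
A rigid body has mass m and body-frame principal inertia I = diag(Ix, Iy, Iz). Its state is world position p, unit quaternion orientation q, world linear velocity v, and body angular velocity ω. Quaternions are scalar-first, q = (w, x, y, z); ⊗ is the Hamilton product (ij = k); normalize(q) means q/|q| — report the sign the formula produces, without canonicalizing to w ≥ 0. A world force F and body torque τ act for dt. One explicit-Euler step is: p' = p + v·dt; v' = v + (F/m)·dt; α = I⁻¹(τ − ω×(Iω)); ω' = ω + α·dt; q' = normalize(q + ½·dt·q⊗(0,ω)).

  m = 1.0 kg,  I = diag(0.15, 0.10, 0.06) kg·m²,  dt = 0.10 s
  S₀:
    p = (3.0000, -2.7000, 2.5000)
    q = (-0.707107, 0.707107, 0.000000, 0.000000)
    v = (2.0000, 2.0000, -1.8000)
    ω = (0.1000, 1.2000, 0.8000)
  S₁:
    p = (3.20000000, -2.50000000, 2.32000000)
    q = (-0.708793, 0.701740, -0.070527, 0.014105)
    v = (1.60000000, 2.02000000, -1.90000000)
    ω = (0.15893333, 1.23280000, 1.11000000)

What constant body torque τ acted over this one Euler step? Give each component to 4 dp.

ω₁ − ω₀ = (0.05893333, 0.03280000, 0.31000000)
ω₀×(Iω₀) = (-0.0384, 0.0072, -0.0060)
I·α + gyro = (0.0500, 0.0400, 0.1800)

τ = (0.0500, 0.0400, 0.1800)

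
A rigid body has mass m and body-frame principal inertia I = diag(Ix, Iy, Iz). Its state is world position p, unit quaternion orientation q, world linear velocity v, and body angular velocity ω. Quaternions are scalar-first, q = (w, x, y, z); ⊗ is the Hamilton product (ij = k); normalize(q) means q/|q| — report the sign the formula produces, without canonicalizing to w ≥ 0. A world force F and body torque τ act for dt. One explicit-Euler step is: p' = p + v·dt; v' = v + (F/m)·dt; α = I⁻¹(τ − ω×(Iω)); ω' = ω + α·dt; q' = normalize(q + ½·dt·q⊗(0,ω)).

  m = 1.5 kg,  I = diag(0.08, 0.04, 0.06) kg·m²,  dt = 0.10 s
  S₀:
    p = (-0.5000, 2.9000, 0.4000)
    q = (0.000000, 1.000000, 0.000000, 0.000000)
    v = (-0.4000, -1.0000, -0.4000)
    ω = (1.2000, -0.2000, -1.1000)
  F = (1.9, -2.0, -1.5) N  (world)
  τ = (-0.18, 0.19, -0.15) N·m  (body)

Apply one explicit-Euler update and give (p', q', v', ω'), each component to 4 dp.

p' = (-0.5400, 2.8000, 0.3600)
q' = (-0.0598, 0.9967, 0.0548, -0.0100)
v' = (-0.2733, -1.1333, -0.5000)
ω' = (0.9695, 0.3410, -1.3660)

linear accel F/m = (1.2667, -1.3333, -1.0000)
new position p' = (-0.5400, 2.8000, 0.3600)
new velocity v' = (-0.2733, -1.1333, -0.5000)
α = I⁻¹(τ − ω×Iω) = (-2.3050, 5.4100, -2.6600)
new body rate ω' = (0.9695, 0.3410, -1.3660)
2q̇ = q⊗(0,ω) = (-1.2000000, 0.0000000, 1.1000000, -0.2000000)
q + ½dt·q⊗(0,ω), renormalized = (-0.0598, 0.9967, 0.0548, -0.0100)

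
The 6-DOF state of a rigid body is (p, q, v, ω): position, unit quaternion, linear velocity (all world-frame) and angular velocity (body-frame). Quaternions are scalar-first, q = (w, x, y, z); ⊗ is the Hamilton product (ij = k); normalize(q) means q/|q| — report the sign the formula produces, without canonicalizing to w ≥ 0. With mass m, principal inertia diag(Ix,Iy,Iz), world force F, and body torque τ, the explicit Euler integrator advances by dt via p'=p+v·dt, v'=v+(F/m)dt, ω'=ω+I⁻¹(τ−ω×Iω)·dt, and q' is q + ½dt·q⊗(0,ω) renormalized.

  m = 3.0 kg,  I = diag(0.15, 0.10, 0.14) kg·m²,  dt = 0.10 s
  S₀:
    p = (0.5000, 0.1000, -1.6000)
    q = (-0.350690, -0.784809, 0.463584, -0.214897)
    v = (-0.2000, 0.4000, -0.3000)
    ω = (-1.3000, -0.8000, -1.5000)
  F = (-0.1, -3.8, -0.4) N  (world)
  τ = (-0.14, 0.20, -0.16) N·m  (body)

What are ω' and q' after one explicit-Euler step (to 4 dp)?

ω×(Iω) gyroscopic = (0.0480, 0.0195, -0.0520)
angular accel α = (-1.2533, 1.8050, -0.7714)
ω + α·dt = (-1.4253, -0.6195, -1.5771)
q⊗(0,ω) = (-0.9717300, -0.4113966, -0.6172954, 1.7565414)
updated quaternion q' = (-0.3970, -0.8008, 0.4303, -0.1263)

ω' = (-1.4253, -0.6195, -1.5771)
q' = (-0.3970, -0.8008, 0.4303, -0.1263)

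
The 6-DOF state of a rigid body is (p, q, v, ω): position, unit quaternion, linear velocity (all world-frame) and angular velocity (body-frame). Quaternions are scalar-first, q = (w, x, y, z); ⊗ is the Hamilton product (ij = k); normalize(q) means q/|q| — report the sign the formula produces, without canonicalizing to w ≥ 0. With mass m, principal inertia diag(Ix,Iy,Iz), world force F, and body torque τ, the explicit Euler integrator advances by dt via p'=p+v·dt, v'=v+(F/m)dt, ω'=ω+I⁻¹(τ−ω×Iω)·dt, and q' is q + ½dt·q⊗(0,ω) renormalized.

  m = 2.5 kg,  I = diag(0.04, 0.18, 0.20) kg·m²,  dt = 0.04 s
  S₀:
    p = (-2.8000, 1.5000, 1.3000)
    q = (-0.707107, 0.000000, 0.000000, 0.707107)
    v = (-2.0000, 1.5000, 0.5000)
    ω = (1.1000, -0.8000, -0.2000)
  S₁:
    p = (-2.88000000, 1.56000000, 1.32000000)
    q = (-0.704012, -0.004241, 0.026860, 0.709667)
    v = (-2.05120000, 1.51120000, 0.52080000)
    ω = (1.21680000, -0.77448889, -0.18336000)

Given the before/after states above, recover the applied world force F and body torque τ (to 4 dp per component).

F = (-3.2000, 0.7000, 1.3000)
τ = (0.1200, 0.1500, -0.0400)

ω₁ − ω₀ = (0.11680000, 0.02551111, 0.01664000)
applied torque τ = (0.1200, 0.1500, -0.0400)
velocity change Δv = (-0.05120000, 0.01120000, 0.02080000)
applied force F = (-3.2000, 0.7000, 1.3000)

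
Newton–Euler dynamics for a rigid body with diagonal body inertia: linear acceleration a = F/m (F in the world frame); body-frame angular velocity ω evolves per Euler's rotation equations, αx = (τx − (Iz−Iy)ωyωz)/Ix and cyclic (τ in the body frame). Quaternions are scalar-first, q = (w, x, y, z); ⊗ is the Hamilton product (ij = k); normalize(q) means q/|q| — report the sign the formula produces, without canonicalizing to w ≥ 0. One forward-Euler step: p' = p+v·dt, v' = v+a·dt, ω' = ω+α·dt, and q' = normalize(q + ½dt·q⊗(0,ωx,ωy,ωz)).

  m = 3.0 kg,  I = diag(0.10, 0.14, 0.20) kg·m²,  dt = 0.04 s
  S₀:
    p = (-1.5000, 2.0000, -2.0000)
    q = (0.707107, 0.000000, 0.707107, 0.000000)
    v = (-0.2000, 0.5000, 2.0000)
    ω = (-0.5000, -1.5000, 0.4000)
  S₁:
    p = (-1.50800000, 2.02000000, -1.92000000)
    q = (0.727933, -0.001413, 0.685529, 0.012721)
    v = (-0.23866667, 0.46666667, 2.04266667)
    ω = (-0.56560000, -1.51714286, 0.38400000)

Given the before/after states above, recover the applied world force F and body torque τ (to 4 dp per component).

F = (-2.9000, -2.5000, 3.2000)
τ = (-0.2000, -0.0400, -0.0500)

ω₁ − ω₀ = (-0.06560000, -0.01714286, -0.01600000)
gyro term ω₀×Iω₀ = (-0.0360, 0.0200, 0.0300)
I·α + gyro = (-0.2000, -0.0400, -0.0500)
v₁ − v₀ = (-0.03866667, -0.03333333, 0.04266667)
m·(v₁−v₀)/dt = (-2.9000, -2.5000, 3.2000)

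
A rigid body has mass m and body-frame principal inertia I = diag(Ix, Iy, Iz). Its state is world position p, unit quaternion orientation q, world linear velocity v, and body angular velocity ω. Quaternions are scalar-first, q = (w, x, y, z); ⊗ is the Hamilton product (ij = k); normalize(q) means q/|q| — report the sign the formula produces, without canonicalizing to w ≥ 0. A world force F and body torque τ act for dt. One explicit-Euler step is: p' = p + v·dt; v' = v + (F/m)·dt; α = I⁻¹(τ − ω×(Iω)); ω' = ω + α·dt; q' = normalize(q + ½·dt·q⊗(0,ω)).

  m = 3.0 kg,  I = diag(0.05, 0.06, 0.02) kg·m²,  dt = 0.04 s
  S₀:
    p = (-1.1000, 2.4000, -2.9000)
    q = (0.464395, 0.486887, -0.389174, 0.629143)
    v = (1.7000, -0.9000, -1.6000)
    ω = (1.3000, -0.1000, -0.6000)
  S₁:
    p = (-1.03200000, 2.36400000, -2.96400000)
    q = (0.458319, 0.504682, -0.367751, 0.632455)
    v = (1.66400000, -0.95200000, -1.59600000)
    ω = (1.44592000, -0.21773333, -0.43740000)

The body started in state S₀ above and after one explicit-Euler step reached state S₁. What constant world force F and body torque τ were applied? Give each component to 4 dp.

F = (-2.7000, -3.9000, 0.3000)
τ = (0.1800, -0.2000, 0.0800)

ω₁ − ω₀ = (0.14592000, -0.11773333, 0.16260000)
precession coupling = (-0.0024, -0.0234, -0.0013)
I·α + gyro = (0.1800, -0.2000, 0.0800)
velocity change Δv = (-0.03600000, -0.05200000, 0.00400000)
F = m·Δv/dt = (-2.7000, -3.9000, 0.3000)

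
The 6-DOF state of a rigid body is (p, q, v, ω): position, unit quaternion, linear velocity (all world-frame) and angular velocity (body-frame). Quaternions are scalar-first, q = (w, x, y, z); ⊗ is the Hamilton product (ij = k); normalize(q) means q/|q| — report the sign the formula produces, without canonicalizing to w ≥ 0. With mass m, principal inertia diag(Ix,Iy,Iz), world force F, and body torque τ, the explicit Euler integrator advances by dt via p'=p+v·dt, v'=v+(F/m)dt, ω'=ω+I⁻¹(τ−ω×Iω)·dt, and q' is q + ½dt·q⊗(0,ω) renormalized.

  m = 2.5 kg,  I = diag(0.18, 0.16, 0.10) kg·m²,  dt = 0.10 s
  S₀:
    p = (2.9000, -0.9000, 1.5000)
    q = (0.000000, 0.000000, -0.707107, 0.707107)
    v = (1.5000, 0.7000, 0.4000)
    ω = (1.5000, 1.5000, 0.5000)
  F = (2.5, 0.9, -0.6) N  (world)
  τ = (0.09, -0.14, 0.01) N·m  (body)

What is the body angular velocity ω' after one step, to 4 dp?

ω' = (1.5750, 1.3750, 0.5550)

(τ − ω×Iω)/I = (0.7500, -1.2500, 0.5500)
ω' = ω + α·dt = (1.5750, 1.3750, 0.5550)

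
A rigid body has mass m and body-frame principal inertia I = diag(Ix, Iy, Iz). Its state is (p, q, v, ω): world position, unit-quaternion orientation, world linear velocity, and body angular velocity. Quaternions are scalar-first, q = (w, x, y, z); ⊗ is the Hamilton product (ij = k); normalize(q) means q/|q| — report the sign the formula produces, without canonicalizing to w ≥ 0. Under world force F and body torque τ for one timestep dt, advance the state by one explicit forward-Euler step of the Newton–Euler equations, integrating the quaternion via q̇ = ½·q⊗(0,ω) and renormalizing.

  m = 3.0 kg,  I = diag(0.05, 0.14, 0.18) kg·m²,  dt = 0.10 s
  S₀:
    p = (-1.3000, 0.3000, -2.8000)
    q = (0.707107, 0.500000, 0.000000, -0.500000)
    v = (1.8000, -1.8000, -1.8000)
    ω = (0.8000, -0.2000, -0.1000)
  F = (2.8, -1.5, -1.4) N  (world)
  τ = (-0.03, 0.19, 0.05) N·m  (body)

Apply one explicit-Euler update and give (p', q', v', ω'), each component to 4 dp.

p' = (-1.1200, 0.1200, -2.9800)
q' = (0.6840, 0.5228, -0.0245, -0.5081)
v' = (1.8933, -1.8500, -1.8467)
ω' = (0.7384, -0.0717, -0.0642)

ω×(Iω) gyroscopic = (0.0008, 0.0104, -0.0144)
α = I⁻¹(τ − ω×Iω) = (-0.6160, 1.2829, 0.3578)
ω + α·dt = (0.7384, -0.0717, -0.0642)
q⊗(0,ω) = (-0.4500000, 0.4656856, -0.4914214, -0.1707107)
updated quaternion q' = (0.6840, 0.5228, -0.0245, -0.5081)
new position p' = (-1.1200, 0.1200, -2.9800)
v' = v + a·dt = (1.8933, -1.8500, -1.8467)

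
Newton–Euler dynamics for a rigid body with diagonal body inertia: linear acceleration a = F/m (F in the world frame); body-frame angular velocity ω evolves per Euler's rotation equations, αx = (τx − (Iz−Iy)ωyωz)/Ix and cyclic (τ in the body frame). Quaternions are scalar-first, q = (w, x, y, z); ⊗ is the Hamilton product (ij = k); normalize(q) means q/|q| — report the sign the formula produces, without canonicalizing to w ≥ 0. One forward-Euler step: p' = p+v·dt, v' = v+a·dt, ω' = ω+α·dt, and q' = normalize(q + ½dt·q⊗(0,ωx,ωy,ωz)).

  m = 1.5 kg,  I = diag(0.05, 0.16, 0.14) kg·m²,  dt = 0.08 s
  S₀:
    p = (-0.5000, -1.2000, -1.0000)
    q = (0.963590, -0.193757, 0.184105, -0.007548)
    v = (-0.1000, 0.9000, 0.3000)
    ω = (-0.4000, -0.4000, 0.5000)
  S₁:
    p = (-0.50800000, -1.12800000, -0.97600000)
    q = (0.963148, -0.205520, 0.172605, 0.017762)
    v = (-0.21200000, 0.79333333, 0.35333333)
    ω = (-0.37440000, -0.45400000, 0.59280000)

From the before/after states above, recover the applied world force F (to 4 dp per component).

F = (-2.1000, -2.0000, 1.0000)

v₁ − v₀ = (-0.11200000, -0.10666667, 0.05333333)
F = m·Δv/dt = (-2.1000, -2.0000, 1.0000)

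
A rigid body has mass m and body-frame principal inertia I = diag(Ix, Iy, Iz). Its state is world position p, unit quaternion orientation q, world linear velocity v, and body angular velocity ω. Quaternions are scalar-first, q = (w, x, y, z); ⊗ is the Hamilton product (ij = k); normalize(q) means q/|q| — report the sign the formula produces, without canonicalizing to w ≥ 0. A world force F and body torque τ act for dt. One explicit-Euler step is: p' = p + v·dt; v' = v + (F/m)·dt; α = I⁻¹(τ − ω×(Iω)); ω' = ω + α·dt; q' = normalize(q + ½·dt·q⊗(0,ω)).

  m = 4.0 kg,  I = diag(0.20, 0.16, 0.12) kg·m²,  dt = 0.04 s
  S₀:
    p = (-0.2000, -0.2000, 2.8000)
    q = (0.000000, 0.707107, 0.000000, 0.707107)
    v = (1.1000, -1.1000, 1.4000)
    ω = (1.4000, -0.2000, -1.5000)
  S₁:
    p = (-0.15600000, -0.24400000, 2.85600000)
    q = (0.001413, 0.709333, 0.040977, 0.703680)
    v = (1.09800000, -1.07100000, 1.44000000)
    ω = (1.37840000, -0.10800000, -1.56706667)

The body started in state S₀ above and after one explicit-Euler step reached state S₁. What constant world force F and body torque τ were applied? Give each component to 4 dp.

Δω = ω₁−ω₀ = (-0.02160000, 0.09200000, -0.06706667)
gyro term ω₀×Iω₀ = (-0.0120, -0.1680, 0.0112)
applied torque τ = (-0.1200, 0.2000, -0.1900)
v₁ − v₀ = (-0.00200000, 0.02900000, 0.04000000)
m·(v₁−v₀)/dt = (-0.2000, 2.9000, 4.0000)

F = (-0.2000, 2.9000, 4.0000)
τ = (-0.1200, 0.2000, -0.1900)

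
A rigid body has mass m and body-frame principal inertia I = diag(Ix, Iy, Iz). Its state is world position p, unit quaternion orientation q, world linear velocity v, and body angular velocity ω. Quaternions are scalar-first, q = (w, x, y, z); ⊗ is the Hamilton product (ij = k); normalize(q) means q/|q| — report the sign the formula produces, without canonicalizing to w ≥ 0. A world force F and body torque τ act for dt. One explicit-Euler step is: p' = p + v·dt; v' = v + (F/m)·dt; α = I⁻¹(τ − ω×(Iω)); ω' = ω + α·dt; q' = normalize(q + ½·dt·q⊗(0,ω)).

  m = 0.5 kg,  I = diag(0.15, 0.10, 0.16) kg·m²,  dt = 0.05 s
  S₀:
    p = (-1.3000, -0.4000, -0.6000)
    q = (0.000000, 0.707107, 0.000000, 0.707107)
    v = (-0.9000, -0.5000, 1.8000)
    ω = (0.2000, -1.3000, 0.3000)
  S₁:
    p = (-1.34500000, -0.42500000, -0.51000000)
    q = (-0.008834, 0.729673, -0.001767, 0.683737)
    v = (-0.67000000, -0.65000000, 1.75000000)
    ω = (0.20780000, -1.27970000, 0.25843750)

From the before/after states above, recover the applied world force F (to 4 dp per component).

v₁ − v₀ = (0.23000000, -0.15000000, -0.05000000)
m·(v₁−v₀)/dt = (2.3000, -1.5000, -0.5000)

F = (2.3000, -1.5000, -0.5000)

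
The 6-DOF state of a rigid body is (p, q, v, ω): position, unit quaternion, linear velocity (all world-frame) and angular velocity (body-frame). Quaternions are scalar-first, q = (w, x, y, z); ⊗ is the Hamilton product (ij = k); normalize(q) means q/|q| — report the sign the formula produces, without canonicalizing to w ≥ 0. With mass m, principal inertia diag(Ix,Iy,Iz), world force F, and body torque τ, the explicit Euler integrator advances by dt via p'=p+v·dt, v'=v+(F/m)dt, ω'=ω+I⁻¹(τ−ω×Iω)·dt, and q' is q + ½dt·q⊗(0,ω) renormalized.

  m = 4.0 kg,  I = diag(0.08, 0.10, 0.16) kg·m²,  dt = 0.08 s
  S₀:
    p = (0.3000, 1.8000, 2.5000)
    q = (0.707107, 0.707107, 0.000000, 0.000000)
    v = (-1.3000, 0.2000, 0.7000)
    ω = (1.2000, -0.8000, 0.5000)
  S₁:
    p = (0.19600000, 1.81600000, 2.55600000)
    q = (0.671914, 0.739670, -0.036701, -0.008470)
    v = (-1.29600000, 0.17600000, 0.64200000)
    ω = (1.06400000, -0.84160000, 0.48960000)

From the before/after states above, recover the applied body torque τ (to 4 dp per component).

ω₁ − ω₀ = (-0.13600000, -0.04160000, -0.01040000)
gyro term ω₀×Iω₀ = (-0.0240, -0.0480, -0.0192)
I·α + gyro = (-0.1600, -0.1000, -0.0400)

τ = (-0.1600, -0.1000, -0.0400)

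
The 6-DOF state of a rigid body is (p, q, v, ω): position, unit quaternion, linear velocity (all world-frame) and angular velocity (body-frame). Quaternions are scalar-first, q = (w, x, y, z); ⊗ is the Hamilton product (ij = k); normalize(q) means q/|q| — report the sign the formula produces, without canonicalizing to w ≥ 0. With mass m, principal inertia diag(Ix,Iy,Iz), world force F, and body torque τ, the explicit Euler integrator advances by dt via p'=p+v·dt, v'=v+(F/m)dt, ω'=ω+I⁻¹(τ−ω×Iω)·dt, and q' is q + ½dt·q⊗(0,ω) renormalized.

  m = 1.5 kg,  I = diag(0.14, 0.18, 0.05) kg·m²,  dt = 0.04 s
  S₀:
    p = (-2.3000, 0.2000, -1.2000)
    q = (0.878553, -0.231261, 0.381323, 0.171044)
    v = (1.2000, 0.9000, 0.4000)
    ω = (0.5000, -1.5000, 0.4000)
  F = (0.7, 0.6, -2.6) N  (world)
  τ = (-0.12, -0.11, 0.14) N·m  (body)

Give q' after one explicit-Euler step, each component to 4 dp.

q' = (0.8905, -0.2142, 0.3583, 0.1811)

2q̇ = q⊗(0,ω) = (0.6191974, 0.8483717, -1.1398031, 0.5076512)
q' = normalize(q + ½dt·q⊗(0,ω)) = (0.8905, -0.2142, 0.3583, 0.1811)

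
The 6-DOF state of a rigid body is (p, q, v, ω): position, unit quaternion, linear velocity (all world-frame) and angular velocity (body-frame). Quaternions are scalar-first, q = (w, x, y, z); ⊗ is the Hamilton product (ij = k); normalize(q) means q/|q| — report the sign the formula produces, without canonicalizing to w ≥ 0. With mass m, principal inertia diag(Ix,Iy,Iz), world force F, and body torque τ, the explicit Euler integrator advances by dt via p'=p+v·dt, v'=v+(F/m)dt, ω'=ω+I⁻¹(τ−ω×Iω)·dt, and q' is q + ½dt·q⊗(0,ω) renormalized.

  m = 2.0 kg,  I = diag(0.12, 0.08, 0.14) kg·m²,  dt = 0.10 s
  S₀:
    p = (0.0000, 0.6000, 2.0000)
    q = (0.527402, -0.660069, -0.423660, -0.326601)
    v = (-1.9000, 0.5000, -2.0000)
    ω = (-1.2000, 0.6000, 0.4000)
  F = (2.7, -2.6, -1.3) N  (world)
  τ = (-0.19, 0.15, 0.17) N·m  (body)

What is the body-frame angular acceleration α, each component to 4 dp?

α = (-1.7033, 1.7550, 1.0086)

gyro term ω×Iω = (0.0144, 0.0096, 0.0288)
α = I⁻¹(τ − ω×Iω) = (-1.7033, 1.7550, 1.0086)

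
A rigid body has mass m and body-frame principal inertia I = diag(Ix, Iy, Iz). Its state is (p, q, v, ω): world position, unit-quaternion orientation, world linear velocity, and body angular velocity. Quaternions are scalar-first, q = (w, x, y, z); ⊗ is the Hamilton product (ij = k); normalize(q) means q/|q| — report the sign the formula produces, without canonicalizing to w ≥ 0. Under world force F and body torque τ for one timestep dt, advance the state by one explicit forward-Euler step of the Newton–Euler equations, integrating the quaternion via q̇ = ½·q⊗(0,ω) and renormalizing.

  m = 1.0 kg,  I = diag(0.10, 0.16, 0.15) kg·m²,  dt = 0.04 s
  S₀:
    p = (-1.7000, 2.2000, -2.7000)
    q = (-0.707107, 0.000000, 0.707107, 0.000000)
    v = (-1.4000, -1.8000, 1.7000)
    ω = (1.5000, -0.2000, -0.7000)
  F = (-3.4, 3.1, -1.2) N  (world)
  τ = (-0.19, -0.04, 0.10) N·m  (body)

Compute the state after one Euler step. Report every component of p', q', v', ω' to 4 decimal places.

new position p' = (-1.7560, 2.1280, -2.6320)
v + (F/m)dt = (-1.5360, -1.6760, 1.6520)
angular accel α = (-1.8860, -0.5781, 0.7867)
ω' = ω + α·dt = (1.4246, -0.2231, -0.6685)
q⊗(0,ω) = (0.1414214, -1.5556354, 0.1414214, -0.5656856)
q' = normalize(q + ½dt·q⊗(0,ω)) = (-0.7039, -0.0311, 0.7095, -0.0113)

p' = (-1.7560, 2.1280, -2.6320)
q' = (-0.7039, -0.0311, 0.7095, -0.0113)
v' = (-1.5360, -1.6760, 1.6520)
ω' = (1.4246, -0.2231, -0.6685)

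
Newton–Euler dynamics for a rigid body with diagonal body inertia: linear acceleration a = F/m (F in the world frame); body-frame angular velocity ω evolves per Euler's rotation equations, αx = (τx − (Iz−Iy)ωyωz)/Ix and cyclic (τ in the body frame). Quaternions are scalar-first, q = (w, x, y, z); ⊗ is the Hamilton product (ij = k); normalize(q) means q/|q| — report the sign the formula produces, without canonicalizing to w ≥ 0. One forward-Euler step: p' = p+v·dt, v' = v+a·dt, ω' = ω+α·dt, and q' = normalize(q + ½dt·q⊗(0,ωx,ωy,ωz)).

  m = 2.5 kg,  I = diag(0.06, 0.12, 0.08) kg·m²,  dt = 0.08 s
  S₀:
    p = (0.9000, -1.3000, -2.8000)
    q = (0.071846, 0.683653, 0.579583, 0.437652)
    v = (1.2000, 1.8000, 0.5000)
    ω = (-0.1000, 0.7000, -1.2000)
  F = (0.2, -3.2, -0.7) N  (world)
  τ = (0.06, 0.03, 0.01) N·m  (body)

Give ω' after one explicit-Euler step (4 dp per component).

ω' = (-0.0648, 0.7216, -1.1858)

gyro term ω×Iω = (0.0336, -0.0024, -0.0042)
angular accel α = (0.4400, 0.2700, 0.1775)
ω' = ω + α·dt = (-0.0648, 0.7216, -1.1858)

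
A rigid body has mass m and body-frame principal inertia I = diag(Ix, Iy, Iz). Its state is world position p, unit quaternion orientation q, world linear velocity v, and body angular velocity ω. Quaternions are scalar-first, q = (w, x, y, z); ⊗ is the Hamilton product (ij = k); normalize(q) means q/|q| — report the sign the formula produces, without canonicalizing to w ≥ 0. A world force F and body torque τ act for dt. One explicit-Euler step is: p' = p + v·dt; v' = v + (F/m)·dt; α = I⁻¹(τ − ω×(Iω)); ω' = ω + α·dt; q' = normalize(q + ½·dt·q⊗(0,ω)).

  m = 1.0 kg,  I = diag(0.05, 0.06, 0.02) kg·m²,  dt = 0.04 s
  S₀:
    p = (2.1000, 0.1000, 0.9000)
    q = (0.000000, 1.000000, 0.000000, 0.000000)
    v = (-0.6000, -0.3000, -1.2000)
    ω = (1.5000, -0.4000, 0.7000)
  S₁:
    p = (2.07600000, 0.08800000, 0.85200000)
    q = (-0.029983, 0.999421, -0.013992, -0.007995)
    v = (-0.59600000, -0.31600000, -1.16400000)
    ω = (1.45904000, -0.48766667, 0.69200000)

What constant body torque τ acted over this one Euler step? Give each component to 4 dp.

τ = (-0.0400, -0.1000, -0.0100)

ω₁ − ω₀ = (-0.04096000, -0.08766667, -0.00800000)
applied torque τ = (-0.0400, -0.1000, -0.0100)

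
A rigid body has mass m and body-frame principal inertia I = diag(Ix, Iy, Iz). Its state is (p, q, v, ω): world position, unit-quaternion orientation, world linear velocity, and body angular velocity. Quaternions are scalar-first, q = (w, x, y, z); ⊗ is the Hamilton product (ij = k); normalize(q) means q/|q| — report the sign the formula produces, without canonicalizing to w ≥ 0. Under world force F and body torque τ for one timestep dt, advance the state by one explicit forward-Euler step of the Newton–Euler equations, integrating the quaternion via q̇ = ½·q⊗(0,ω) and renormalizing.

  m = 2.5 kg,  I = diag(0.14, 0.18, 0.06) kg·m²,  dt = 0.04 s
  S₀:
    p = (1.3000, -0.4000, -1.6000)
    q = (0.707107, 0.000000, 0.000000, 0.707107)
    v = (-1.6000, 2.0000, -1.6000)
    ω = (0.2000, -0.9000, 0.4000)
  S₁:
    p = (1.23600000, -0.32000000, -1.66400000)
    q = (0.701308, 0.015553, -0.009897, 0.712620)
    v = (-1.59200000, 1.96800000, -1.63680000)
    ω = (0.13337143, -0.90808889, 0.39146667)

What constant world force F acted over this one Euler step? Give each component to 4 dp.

F = (0.5000, -2.0000, -2.3000)

Δv = v₁−v₀ = (0.00800000, -0.03200000, -0.03680000)
m·(v₁−v₀)/dt = (0.5000, -2.0000, -2.3000)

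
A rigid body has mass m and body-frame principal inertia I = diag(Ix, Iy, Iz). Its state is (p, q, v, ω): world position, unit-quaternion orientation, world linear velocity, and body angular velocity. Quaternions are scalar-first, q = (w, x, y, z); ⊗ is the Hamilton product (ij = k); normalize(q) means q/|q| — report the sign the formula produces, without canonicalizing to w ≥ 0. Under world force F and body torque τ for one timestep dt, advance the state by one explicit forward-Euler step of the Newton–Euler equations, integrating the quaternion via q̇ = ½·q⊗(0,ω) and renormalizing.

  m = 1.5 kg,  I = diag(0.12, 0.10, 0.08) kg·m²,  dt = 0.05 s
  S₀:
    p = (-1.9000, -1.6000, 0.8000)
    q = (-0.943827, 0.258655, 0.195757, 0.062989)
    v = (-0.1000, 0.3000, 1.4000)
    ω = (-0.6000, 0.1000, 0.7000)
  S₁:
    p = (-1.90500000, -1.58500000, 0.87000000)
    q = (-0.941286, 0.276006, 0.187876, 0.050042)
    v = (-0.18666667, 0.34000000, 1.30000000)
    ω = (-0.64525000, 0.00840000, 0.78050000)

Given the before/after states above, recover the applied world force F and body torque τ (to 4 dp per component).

F = (-2.6000, 1.2000, -3.0000)
τ = (-0.1100, -0.2000, 0.1300)

Δω = ω₁−ω₀ = (-0.04525000, -0.09160000, 0.08050000)
gyro term ω₀×Iω₀ = (-0.0014, -0.0168, 0.0012)
I·α + gyro = (-0.1100, -0.2000, 0.1300)
Δv = v₁−v₀ = (-0.08666667, 0.04000000, -0.10000000)
applied force F = (-2.6000, 1.2000, -3.0000)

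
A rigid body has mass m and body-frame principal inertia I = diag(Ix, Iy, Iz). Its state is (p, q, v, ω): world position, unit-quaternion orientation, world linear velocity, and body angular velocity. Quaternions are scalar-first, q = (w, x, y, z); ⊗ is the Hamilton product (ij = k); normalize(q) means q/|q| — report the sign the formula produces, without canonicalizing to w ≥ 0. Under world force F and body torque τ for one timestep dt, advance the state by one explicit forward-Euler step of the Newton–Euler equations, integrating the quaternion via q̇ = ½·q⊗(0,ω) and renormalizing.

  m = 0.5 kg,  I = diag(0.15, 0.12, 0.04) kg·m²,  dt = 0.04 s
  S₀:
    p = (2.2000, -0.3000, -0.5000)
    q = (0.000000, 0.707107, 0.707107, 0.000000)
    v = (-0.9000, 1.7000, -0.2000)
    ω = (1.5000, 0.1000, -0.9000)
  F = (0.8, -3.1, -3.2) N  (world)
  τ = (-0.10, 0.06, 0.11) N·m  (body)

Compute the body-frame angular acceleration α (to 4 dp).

gyro term ω×Iω = (0.0072, -0.1485, -0.0045)
angular accel α = (-0.7147, 1.7375, 2.8625)

α = (-0.7147, 1.7375, 2.8625)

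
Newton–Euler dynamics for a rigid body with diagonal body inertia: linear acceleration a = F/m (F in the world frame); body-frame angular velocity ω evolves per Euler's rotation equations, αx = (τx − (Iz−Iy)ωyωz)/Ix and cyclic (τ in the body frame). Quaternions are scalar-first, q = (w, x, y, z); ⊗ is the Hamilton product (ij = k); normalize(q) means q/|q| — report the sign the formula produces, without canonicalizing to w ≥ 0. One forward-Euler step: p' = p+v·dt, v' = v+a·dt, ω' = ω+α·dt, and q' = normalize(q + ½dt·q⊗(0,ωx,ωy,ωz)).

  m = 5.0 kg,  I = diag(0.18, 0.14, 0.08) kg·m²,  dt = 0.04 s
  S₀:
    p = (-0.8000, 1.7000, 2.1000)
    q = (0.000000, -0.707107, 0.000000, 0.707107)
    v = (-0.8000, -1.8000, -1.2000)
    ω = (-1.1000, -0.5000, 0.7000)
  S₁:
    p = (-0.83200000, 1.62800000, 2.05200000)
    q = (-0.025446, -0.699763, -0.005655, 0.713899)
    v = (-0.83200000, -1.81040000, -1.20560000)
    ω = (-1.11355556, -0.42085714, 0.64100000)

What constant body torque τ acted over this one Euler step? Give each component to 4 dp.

τ = (-0.0400, 0.2000, -0.1400)

Δω = ω₁−ω₀ = (-0.01355556, 0.07914286, -0.05900000)
precession coupling = (0.0210, -0.0770, -0.0220)
τ = I·(Δω/dt) + ω₀×(Iω₀) = (-0.0400, 0.2000, -0.1400)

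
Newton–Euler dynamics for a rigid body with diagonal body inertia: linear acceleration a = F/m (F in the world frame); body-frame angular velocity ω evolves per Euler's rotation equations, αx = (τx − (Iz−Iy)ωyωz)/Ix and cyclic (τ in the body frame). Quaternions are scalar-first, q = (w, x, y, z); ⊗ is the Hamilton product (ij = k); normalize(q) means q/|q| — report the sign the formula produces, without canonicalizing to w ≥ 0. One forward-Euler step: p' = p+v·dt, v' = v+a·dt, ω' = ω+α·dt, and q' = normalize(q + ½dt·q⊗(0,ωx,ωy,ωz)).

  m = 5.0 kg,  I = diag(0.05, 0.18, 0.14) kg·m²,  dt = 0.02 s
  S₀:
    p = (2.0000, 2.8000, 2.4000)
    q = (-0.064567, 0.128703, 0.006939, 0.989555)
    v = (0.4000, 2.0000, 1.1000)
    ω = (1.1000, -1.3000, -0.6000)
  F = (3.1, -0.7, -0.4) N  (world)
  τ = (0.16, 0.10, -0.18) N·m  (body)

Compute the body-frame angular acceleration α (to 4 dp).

α = (3.8240, 0.2256, 0.0421)

gyro term ω×Iω = (-0.0312, 0.0594, -0.1859)
angular accel α = (3.8240, 0.2256, 0.0421)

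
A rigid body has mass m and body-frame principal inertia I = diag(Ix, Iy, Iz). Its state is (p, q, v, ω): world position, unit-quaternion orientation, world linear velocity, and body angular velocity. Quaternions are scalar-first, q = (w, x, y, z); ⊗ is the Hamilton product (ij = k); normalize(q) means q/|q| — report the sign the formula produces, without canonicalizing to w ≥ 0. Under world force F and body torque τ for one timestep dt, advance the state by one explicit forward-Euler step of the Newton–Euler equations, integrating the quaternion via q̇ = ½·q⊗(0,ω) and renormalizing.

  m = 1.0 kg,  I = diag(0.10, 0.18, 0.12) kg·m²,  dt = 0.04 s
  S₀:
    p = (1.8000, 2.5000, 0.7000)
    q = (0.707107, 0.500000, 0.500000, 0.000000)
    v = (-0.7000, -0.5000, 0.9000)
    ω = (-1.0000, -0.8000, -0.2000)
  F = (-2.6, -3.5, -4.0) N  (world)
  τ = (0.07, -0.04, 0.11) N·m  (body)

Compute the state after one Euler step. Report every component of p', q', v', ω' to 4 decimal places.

ω×(Iω) gyroscopic = (-0.0096, -0.0040, 0.0640)
α = I⁻¹(τ − ω×Iω) = (0.7960, -0.2000, 0.3833)
ω' = ω + α·dt = (-0.9682, -0.8080, -0.1847)
q⊗(0,ω) = (0.9000000, -0.8071070, -0.4656856, -0.0414214)
q + ½dt·q⊗(0,ω), renormalized = (0.7249, 0.4837, 0.4905, -0.0008)
a = (-2.6000, -3.5000, -4.0000)
p + v·dt = (1.7720, 2.4800, 0.7360)
v + (F/m)dt = (-0.8040, -0.6400, 0.7400)

p' = (1.7720, 2.4800, 0.7360)
q' = (0.7249, 0.4837, 0.4905, -0.0008)
v' = (-0.8040, -0.6400, 0.7400)
ω' = (-0.9682, -0.8080, -0.1847)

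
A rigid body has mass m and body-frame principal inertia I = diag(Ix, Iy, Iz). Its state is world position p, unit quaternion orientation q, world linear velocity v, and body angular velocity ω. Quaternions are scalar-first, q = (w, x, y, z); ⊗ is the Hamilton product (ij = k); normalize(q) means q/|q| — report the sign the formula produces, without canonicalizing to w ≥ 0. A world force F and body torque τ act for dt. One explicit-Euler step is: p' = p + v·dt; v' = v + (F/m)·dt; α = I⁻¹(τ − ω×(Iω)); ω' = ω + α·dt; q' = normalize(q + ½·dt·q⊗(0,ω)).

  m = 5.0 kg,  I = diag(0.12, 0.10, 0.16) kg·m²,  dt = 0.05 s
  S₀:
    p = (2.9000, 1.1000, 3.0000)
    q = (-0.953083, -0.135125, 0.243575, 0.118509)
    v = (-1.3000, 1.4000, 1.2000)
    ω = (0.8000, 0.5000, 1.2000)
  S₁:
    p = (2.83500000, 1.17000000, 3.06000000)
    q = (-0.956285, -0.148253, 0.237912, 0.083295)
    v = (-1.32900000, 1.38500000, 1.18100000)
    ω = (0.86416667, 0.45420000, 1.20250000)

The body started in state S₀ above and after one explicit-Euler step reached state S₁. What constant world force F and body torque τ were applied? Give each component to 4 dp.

F = (-2.9000, -1.5000, -1.9000)
τ = (0.1900, -0.1300, 0.0000)

rate change Δω = (0.06416667, -0.04580000, 0.00250000)
precession coupling = (0.0360, -0.0384, -0.0080)
applied torque τ = (0.1900, -0.1300, 0.0000)
velocity change Δv = (-0.02900000, -0.01500000, -0.01900000)
m·(v₁−v₀)/dt = (-2.9000, -1.5000, -1.9000)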